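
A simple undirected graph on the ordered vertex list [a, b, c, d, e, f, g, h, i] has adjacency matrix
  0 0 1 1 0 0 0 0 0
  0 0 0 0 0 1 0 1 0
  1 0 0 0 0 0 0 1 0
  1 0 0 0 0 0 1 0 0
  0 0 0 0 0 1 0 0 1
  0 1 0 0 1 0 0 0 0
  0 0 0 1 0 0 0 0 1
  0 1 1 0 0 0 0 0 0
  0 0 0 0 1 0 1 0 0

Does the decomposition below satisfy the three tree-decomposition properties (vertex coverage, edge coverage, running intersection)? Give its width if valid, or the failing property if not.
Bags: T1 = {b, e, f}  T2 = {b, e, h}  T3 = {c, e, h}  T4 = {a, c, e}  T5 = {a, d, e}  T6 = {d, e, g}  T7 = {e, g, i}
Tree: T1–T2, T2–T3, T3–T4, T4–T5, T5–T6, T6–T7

Yes; width 2.

Every vertex of G appears in some bag (union = {a, b, c, d, e, f, g, h, i}); every edge is covered by a bag; and for each vertex v the set of bags containing v is connected in the bag tree. The decomposition is therefore valid. The largest bag has 3 vertices, so the width is 2.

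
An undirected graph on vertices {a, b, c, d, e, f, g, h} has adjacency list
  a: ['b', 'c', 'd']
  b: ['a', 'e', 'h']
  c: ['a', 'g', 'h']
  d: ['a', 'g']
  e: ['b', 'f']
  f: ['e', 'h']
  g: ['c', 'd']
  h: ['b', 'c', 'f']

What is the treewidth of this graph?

A width-2 tree decomposition is:
Bags: B1 = {e, f, h}  B2 = {b, e, h}  B3 = {b, c, h}  B4 = {a, b, c}  B5 = {a, c, g}  B6 = {a, d, g}
Tree: B1–B2, B2–B3, B3–B4, B4–B5, B5–B6
Every bag has size at most 3, so the width is 3 − 1 = 2 and tw(G) ≤ 2. The edges f–e–b–h–f form a cycle, so G is not a tree and its treewidth is at least 2. Combining the bounds, tw(G) = 2.

2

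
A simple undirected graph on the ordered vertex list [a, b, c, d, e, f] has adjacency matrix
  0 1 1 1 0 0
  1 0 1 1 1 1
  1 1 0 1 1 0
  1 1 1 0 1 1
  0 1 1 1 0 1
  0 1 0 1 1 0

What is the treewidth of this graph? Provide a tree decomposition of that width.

Treewidth 3.
One such decomposition:
Bags: B1 = {b, c, d, e}  B2 = {a, b, c, d}  B3 = {b, d, e, f}
Tree: B1–B2, B1–B3

The largest bag has 4 vertices, giving width 3; this decomposition certifies tw(G) ≤ 3. Conversely, {b, c, d, e} is a clique of size 4, and the vertices of any clique must share a bag in every tree decomposition; so some bag has ≥ 4 vertices and tw(G) ≥ 3. Hence tw(G) = 3 exactly.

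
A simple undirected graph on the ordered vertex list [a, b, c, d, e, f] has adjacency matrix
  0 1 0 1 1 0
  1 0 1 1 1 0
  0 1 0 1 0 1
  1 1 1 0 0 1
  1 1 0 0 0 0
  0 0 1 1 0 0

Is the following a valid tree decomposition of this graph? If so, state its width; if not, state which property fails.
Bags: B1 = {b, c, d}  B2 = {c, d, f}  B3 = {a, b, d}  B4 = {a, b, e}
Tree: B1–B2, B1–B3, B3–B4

Checking the three conditions: (i) the bags cover all of {a, b, c, d, e, f}; (ii) for each edge, some bag contains both endpoints; (iii) the bags containing any fixed vertex form a subtree. All hold, so the decomposition is valid with width 3 − 1 = 2.

Yes; width 2.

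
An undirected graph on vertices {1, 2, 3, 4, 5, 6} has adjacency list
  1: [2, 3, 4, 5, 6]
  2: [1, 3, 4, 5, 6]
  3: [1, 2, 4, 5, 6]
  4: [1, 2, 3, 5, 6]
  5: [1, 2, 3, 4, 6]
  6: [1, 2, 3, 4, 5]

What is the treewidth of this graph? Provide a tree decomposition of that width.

A single bag containing all 6 vertices is trivially a valid decomposition of width 5. On the other hand G contains the 6-clique {1, 2, 3, 4, 5, 6}. A clique must lie in a single bag of any decomposition, so no decomposition can have width below 5. Combining the bounds, tw(G) = 5.

Treewidth 5.
Bags: B1 = {1, 2, 3, 4, 5, 6}
Tree: (single bag)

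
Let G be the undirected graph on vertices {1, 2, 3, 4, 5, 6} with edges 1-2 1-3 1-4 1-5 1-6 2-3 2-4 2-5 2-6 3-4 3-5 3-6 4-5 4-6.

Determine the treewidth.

4

A width-4 tree decomposition is:
Bags: B1 = {1, 2, 3, 4, 5}  B2 = {1, 2, 3, 4, 6}
Tree: B1–B2
Every bag has size at most 5, so the width is 5 − 1 = 4 and tw(G) ≤ 4. For the lower bound, the 5 vertices {1, 2, 3, 4, 5} are pairwise adjacent, and any tree decomposition puts a clique entirely inside one bag — forcing width ≥ 4. The upper and lower bounds meet at 4, so that is the treewidth.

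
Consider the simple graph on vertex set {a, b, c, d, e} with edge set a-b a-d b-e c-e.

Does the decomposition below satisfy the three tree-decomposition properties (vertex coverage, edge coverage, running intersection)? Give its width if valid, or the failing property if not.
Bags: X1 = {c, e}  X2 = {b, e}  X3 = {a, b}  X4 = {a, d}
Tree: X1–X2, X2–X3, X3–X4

Vertex coverage: the bags together contain {a, b, c, d, e}, the full vertex set. Edge coverage: each edge of G has both endpoints in at least one bag. Running intersection: for every vertex, the bags containing it form a connected subtree. All three properties hold, so this is a valid tree decomposition of width max|bag| − 1 = 1, and hence tw(G) ≤ 1.

Yes; width 1.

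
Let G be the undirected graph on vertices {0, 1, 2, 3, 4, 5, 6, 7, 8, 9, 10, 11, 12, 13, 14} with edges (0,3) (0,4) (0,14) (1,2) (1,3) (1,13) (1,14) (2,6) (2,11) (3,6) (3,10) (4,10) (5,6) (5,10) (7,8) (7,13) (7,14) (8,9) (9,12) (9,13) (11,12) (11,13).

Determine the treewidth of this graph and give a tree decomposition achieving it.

Every bag has size at most 4, so the width is 4 − 1 = 3 and tw(G) ≤ 3. For the lower bound: the 4 vertex sets {4,5,10}, {6}, {3}, {0,1,2,14} are disjoint, each induces a connected subgraph, and every pair is joined by at least one edge of G. Contracting each set to a single vertex therefore yields K_{4} as a minor, and since treewidth is minor-monotone, tw(G) ≥ tw(K_{4}) = 3. Combining the bounds, tw(G) = 3.

Treewidth 3.
One optimal decomposition is:
Bags: B1 = {4, 5, 6, 10}  B2 = {3, 4, 6, 10}  B3 = {0, 3, 4, 6}  B4 = {0, 2, 3, 6}  B5 = {0, 1, 2, 3}  B6 = {0, 1, 2, 14}  B7 = {1, 2, 11, 14}  B8 = {1, 11, 13, 14}  B9 = {7, 11, 13, 14}  B10 = {7, 11, 12, 13}  B11 = {7, 9, 12, 13}  B12 = {7, 8, 9, 12}
Tree: B1–B2, B2–B3, B3–B4, B4–B5, B5–B6, B6–B7, B7–B8, B8–B9, B9–B10, B10–B11, B11–B12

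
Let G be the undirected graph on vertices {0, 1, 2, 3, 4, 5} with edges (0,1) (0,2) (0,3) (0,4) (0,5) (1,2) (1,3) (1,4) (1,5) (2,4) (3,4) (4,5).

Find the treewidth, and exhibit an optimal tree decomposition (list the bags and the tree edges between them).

Each bag holds 4 vertices, so the decomposition has width 3, which upper-bounds the treewidth. For the lower bound, the 4 vertices {0, 1, 2, 4} are pairwise adjacent, and any tree decomposition puts a clique entirely inside one bag — forcing width ≥ 3. Therefore the treewidth is 3.

Treewidth 3.
One optimal decomposition is:
Bags: B1 = {0, 1, 3, 4}  B2 = {0, 1, 4, 5}  B3 = {0, 1, 2, 4}
Tree: B1–B2, B1–B3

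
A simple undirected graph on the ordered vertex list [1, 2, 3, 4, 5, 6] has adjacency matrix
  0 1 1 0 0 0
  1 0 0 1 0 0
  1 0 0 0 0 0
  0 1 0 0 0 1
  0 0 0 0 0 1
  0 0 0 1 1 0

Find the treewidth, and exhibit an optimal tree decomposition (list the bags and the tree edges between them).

The largest bag has 2 vertices, giving width 1; this decomposition certifies tw(G) ≤ 1. Since G has at least one edge (e.g. 3–1), it is not an edgeless graph, so tw(G) ≥ 1. Therefore the treewidth is 1.

Treewidth 1.
One such decomposition:
Bags: B1 = {1, 3}  B2 = {1, 2}  B3 = {2, 4}  B4 = {4, 6}  B5 = {5, 6}
Tree: B1–B2, B2–B3, B3–B4, B4–B5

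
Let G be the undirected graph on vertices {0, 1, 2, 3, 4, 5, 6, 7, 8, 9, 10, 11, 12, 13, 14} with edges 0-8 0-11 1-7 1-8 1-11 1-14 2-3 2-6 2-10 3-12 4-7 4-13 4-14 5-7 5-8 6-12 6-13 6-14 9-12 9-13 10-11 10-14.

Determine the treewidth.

A width-3 tree decomposition is:
Bags: B1 = {0, 5, 7, 8}  B2 = {0, 1, 7, 8}  B3 = {0, 1, 7, 11}  B4 = {1, 4, 7, 11}  B5 = {1, 4, 11, 14}  B6 = {4, 10, 11, 14}  B7 = {4, 10, 13, 14}  B8 = {6, 10, 13, 14}  B9 = {2, 6, 10, 13}  B10 = {2, 6, 9, 13}  B11 = {2, 6, 9, 12}  B12 = {2, 3, 9, 12}
Tree: B1–B2, B2–B3, B3–B4, B4–B5, B5–B6, B6–B7, B7–B8, B8–B9, B9–B10, B10–B11, B11–B12
Every bag has size at most 4, so the width is 4 − 1 = 3 and tw(G) ≤ 3. For the lower bound: the 4 vertex sets {0,5,8}, {7}, {1}, {4,10,11,14} are disjoint, each induces a connected subgraph, and every pair is joined by at least one edge of G. Contracting each set to a single vertex therefore yields K_{4} as a minor, and since treewidth is minor-monotone, tw(G) ≥ tw(K_{4}) = 3. Combining the bounds, tw(G) = 3.

3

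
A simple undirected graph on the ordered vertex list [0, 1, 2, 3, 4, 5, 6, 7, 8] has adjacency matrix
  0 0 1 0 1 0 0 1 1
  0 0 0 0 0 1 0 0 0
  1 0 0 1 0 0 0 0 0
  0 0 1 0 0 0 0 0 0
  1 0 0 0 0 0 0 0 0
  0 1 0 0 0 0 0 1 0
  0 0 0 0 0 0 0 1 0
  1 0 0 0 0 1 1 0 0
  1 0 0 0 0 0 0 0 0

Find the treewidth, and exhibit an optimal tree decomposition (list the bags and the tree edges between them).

Treewidth 1.
One optimal decomposition is:
Bags: B1 = {6, 7}  B2 = {0, 7}  B3 = {0, 8}  B4 = {0, 4}  B5 = {0, 2}  B6 = {2, 3}  B7 = {5, 7}  B8 = {1, 5}
Tree: B1–B2, B2–B3, B2–B4, B3–B5, B5–B6, B1–B7, B7–B8

Every bag has size at most 2, so the width is 2 − 1 = 1 and tw(G) ≤ 1. G has an edge, so its treewidth is at least 1. The upper and lower bounds meet at 1, so that is the treewidth.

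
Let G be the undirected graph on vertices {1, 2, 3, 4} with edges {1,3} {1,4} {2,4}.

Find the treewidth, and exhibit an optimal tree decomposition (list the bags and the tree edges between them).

Treewidth 1.
One such decomposition:
Bags: B1 = {2, 4}  B2 = {1, 4}  B3 = {1, 3}
Tree: B1–B2, B2–B3

Every bag has size at most 2, so the width is 2 − 1 = 1 and tw(G) ≤ 1. Any graph with an edge has treewidth ≥ 1, and G has the edge 4–2. Hence tw(G) = 1 exactly.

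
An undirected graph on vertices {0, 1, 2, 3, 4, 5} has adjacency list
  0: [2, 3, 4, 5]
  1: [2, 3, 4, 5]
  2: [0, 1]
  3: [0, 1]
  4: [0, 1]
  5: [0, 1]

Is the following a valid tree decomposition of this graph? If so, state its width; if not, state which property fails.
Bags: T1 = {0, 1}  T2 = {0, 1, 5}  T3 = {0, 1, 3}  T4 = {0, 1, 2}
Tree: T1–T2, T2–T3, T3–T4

No — vertex 4 appears in no bag.

A tree decomposition must satisfy three properties: every vertex lies in some bag; for every edge, both endpoints lie together in some bag; and for every vertex, the bags containing it form a connected subtree. Here vertex 4 appears in no bag, so the decomposition is invalid.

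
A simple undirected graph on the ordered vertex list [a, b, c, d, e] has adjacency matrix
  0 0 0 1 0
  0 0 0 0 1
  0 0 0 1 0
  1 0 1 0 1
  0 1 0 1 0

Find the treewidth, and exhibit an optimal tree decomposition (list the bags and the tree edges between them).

Every bag has size at most 2, so the width is 2 − 1 = 1 and tw(G) ≤ 1. G has an edge, so its treewidth is at least 1. Hence tw(G) = 1 exactly.

Treewidth 1.
One optimal decomposition is:
Bags: B1 = {d, e}  B2 = {b, e}  B3 = {a, d}  B4 = {c, d}
Tree: B1–B2, B1–B3, B3–B4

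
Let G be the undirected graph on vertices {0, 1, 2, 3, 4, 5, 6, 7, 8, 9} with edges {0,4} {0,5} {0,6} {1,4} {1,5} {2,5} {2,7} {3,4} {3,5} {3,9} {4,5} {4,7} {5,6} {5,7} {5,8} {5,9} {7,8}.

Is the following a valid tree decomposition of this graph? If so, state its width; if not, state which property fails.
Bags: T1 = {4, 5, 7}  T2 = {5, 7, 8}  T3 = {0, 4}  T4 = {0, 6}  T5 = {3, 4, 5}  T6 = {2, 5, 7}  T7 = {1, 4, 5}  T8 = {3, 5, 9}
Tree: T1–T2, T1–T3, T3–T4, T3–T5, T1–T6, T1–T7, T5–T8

No — edge (5,0) lies in no bag.

A tree decomposition must satisfy three properties: every vertex lies in some bag; for every edge, both endpoints lie together in some bag; and for every vertex, the bags containing it form a connected subtree. Here edge (5,0) lies in no bag, so the decomposition is invalid.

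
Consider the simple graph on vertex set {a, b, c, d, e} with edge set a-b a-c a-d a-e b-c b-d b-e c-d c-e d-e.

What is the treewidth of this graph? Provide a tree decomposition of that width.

With just one bag of size 5, the width is 5 − 1 = 4, so tw(G) ≤ 4. Conversely, {a, b, c, d, e} is a clique of size 5, and the vertices of any clique must share a bag in every tree decomposition; so some bag has ≥ 5 vertices and tw(G) ≥ 4. Hence tw(G) = 4 exactly.

Treewidth 4.
Bags: B1 = {a, b, c, d, e}
Tree: (single bag)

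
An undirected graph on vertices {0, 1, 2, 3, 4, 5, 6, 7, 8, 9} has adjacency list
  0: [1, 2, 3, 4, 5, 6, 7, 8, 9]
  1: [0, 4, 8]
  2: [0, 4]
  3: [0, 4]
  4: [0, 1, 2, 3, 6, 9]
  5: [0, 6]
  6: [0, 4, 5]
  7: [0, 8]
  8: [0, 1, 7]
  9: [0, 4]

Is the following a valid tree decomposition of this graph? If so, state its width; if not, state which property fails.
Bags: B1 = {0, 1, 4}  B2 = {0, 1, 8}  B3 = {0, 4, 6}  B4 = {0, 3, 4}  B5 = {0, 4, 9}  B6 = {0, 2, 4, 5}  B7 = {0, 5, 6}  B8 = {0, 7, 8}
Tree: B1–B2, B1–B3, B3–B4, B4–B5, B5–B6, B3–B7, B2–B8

A tree decomposition must satisfy three properties: every vertex lies in some bag; for every edge, both endpoints lie together in some bag; and for every vertex, the bags containing it form a connected subtree. Here bags containing vertex 5 are not connected in the tree, so the decomposition is invalid.

No — bags containing vertex 5 are not connected in the tree.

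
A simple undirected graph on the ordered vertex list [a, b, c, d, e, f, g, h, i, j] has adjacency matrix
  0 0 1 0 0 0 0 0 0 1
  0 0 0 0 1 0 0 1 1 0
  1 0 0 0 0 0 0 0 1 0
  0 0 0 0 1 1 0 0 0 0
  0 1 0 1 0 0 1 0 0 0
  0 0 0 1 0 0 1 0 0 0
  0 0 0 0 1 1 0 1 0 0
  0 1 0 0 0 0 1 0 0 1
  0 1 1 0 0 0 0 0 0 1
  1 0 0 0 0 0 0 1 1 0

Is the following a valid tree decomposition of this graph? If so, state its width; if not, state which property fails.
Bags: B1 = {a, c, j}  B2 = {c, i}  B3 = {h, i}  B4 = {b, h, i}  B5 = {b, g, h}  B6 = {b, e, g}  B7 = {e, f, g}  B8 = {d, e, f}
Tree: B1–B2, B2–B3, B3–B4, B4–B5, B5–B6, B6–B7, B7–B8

No — edge (j,i) lies in no bag.

A tree decomposition must satisfy three properties: every vertex lies in some bag; for every edge, both endpoints lie together in some bag; and for every vertex, the bags containing it form a connected subtree. Here edge (j,i) lies in no bag, so the decomposition is invalid.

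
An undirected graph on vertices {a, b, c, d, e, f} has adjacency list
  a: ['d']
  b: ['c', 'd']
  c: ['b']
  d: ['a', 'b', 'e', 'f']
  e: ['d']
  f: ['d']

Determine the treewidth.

1

A width-1 tree decomposition is:
Bags: B1 = {b, d}  B2 = {d, e}  B3 = {d, f}  B4 = {a, d}  B5 = {b, c}
Tree: B1–B2, B1–B3, B3–B4, B1–B5
Each bag holds 2 vertices, so the decomposition has width 1, which upper-bounds the treewidth. Since G has at least one edge (e.g. b–d), it is not an edgeless graph, so tw(G) ≥ 1. The upper and lower bounds meet at 1, so that is the treewidth.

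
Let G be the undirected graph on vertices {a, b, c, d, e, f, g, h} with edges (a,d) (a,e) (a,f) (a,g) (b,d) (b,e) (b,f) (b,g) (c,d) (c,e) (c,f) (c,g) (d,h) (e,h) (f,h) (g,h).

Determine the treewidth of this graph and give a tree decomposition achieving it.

Every bag has size at most 5, so the width is 5 − 1 = 4 and tw(G) ≤ 4. For the lower bound: the 5 vertex sets {b,e}, {d,h}, {a,g}, {f}, {c} are disjoint, each induces a connected subgraph, and every pair is joined by at least one edge of G. Contracting each set to a single vertex therefore yields K_{5} as a minor, and since treewidth is minor-monotone, tw(G) ≥ tw(K_{5}) = 4. Combining the bounds, tw(G) = 4.

Treewidth 4.
One such decomposition:
Bags: B1 = {b, d, e, f, g}  B2 = {d, e, f, g, h}  B3 = {a, d, e, f, g}  B4 = {c, d, e, f, g}
Tree: B1–B2, B2–B3, B3–B4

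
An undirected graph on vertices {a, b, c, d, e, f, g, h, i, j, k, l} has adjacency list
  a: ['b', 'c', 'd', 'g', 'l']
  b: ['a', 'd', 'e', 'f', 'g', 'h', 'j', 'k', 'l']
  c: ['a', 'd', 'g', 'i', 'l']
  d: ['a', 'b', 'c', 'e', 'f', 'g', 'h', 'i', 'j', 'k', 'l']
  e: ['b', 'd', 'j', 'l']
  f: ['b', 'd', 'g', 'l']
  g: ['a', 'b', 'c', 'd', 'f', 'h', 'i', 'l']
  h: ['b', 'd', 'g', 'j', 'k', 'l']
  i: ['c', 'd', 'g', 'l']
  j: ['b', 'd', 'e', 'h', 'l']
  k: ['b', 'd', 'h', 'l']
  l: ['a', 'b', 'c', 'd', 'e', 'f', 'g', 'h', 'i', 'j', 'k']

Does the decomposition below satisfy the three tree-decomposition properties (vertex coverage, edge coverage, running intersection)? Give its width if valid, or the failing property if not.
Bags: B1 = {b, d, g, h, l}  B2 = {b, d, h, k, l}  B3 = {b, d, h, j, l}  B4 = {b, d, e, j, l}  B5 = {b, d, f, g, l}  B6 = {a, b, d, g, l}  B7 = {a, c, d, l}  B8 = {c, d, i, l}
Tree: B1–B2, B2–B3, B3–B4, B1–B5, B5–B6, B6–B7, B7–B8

No — edge (g,c) lies in no bag.

A tree decomposition must satisfy three properties: every vertex lies in some bag; for every edge, both endpoints lie together in some bag; and for every vertex, the bags containing it form a connected subtree. Here edge (g,c) lies in no bag, so the decomposition is invalid.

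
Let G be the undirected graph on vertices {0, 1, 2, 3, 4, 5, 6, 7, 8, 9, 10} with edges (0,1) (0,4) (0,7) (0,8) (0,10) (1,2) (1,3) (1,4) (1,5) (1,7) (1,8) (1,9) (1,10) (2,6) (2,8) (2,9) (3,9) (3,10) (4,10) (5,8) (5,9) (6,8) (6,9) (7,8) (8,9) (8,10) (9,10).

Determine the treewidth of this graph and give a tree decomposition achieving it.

The largest bag has 4 vertices, giving width 3; this decomposition certifies tw(G) ≤ 3. For the lower bound, the 4 vertices {0, 1, 8, 10} are pairwise adjacent, and any tree decomposition puts a clique entirely inside one bag — forcing width ≥ 3. Hence tw(G) = 3 exactly.

Treewidth 3.
One such decomposition:
Bags: B1 = {0, 1, 8, 10}  B2 = {1, 8, 9, 10}  B3 = {0, 1, 4, 10}  B4 = {1, 2, 8, 9}  B5 = {2, 6, 8, 9}  B6 = {0, 1, 7, 8}  B7 = {1, 5, 8, 9}  B8 = {1, 3, 9, 10}
Tree: B1–B2, B1–B3, B2–B4, B4–B5, B1–B6, B4–B7, B2–B8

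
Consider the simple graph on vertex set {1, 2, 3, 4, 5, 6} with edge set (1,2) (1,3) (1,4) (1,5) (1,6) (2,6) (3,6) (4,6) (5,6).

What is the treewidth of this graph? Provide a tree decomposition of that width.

Each bag holds 3 vertices, so the decomposition has width 2, which upper-bounds the treewidth. For the lower bound, the 3 vertices {1, 2, 6} are pairwise adjacent, and any tree decomposition puts a clique entirely inside one bag — forcing width ≥ 2. Therefore the treewidth is 2.

Treewidth 2.
One optimal decomposition is:
Bags: B1 = {1, 3, 6}  B2 = {1, 2, 6}  B3 = {1, 5, 6}  B4 = {1, 4, 6}
Tree: B1–B2, B2–B3, B1–B4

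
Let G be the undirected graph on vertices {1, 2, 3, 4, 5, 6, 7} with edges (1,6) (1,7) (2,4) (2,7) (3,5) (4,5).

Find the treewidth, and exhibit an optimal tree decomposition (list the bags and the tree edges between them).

Treewidth 1.
One such decomposition:
Bags: B1 = {1, 6}  B2 = {1, 7}  B3 = {2, 7}  B4 = {2, 4}  B5 = {4, 5}  B6 = {3, 5}
Tree: B1–B2, B2–B3, B3–B4, B4–B5, B5–B6

Each bag holds 2 vertices, so the decomposition has width 1, which upper-bounds the treewidth. Any graph with an edge has treewidth ≥ 1, and G has the edge 6–1. Therefore the treewidth is 1.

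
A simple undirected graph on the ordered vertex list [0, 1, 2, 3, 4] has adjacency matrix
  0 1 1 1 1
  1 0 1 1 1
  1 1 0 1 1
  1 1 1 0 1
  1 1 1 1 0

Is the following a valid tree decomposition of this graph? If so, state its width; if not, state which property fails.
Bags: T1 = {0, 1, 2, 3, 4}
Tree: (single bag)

Yes; width 4.

Vertex coverage: the bags together contain {0, 1, 2, 3, 4}, the full vertex set. Edge coverage: each edge of G has both endpoints in at least one bag. Running intersection: for every vertex, the bags containing it form a connected subtree. All three properties hold, so this is a valid tree decomposition of width max|bag| − 1 = 4, and hence tw(G) ≤ 4.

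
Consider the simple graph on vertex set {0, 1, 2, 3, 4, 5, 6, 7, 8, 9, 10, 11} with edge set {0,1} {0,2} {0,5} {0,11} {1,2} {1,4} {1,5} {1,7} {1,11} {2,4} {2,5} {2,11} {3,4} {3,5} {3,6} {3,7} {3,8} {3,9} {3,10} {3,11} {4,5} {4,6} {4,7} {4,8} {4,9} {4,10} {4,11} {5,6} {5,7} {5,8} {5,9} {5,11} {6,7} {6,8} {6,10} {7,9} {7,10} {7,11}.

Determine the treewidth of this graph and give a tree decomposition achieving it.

The largest bag has 5 vertices, giving width 4; this decomposition certifies tw(G) ≤ 4. Conversely, {0, 1, 2, 5, 11} is a clique of size 5, and the vertices of any clique must share a bag in every tree decomposition; so some bag has ≥ 5 vertices and tw(G) ≥ 4. Hence tw(G) = 4 exactly.

Treewidth 4.
One optimal decomposition is:
Bags: B1 = {3, 4, 5, 6, 7}  B2 = {3, 4, 5, 7, 11}  B3 = {1, 4, 5, 7, 11}  B4 = {3, 4, 5, 6, 8}  B5 = {1, 2, 4, 5, 11}  B6 = {3, 4, 6, 7, 10}  B7 = {0, 1, 2, 5, 11}  B8 = {3, 4, 5, 7, 9}
Tree: B1–B2, B2–B3, B1–B4, B3–B5, B1–B6, B5–B7, B1–B8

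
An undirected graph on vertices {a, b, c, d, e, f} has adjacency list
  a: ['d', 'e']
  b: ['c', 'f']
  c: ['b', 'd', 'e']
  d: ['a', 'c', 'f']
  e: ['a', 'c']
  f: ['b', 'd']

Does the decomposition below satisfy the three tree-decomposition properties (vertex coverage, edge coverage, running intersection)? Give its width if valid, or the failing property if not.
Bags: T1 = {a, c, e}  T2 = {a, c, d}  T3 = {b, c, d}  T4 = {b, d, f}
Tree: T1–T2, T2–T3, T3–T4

Yes; width 2.

Vertex coverage: the bags together contain {a, b, c, d, e, f}, the full vertex set. Edge coverage: each edge of G has both endpoints in at least one bag. Running intersection: for every vertex, the bags containing it form a connected subtree. All three properties hold, so this is a valid tree decomposition of width max|bag| − 1 = 2, and hence tw(G) ≤ 2.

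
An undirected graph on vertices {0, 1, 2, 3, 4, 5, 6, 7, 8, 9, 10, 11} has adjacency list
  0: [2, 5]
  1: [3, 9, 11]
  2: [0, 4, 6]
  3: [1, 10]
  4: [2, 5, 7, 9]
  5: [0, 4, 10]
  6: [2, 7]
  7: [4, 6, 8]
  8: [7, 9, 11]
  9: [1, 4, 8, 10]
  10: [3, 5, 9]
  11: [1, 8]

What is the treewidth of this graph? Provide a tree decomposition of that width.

Treewidth 3.
One such decomposition:
Bags: B1 = {0, 2, 6, 7}  B2 = {0, 2, 4, 7}  B3 = {0, 4, 5, 7}  B4 = {4, 5, 7, 8}  B5 = {4, 5, 8, 9}  B6 = {5, 8, 9, 10}  B7 = {8, 9, 10, 11}  B8 = {1, 9, 10, 11}  B9 = {1, 3, 10, 11}
Tree: B1–B2, B2–B3, B3–B4, B4–B5, B5–B6, B6–B7, B7–B8, B8–B9

Each bag holds 4 vertices, so the decomposition has width 3, which upper-bounds the treewidth. For the lower bound: the 4 vertex sets {0,2,6}, {7}, {4}, {5,8,9,10} are disjoint, each induces a connected subgraph, and every pair is joined by at least one edge of G. Contracting each set to a single vertex therefore yields K_{4} as a minor, and since treewidth is minor-monotone, tw(G) ≥ tw(K_{4}) = 3. Hence tw(G) = 3 exactly.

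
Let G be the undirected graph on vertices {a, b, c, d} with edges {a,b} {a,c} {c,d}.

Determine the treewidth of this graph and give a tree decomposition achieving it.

Treewidth 1.
Bags: B1 = {c, d}  B2 = {a, c}  B3 = {a, b}
Tree: B1–B2, B2–B3

Each bag holds 2 vertices, so the decomposition has width 1, which upper-bounds the treewidth. Since G has at least one edge (e.g. d–c), it is not an edgeless graph, so tw(G) ≥ 1. The upper and lower bounds meet at 1, so that is the treewidth.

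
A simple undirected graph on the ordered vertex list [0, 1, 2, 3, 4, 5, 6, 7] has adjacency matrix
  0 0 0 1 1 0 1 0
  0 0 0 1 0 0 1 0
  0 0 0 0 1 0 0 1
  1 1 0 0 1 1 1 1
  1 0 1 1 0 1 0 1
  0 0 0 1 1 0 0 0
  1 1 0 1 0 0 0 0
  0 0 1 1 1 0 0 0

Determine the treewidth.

2

A width-2 tree decomposition is:
Bags: B1 = {0, 3, 6}  B2 = {1, 3, 6}  B3 = {0, 3, 4}  B4 = {3, 4, 7}  B5 = {2, 4, 7}  B6 = {3, 4, 5}
Tree: B1–B2, B1–B3, B3–B4, B4–B5, B3–B6
The largest bag has 3 vertices, giving width 2; this decomposition certifies tw(G) ≤ 2. On the other hand G contains the 3-clique {2, 4, 7}. A clique must lie in a single bag of any decomposition, so no decomposition can have width below 2. Combining the bounds, tw(G) = 2.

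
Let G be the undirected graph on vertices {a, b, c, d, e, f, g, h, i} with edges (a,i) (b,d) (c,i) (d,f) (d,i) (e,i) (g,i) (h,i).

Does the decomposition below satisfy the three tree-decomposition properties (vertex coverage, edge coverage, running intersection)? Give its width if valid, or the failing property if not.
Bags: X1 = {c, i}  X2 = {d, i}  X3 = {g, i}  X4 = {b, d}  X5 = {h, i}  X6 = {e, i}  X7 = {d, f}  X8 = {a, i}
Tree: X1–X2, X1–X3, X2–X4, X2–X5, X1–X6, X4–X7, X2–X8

Vertex coverage: the bags together contain {a, b, c, d, e, f, g, h, i}, the full vertex set. Edge coverage: each edge of G has both endpoints in at least one bag. Running intersection: for every vertex, the bags containing it form a connected subtree. All three properties hold, so this is a valid tree decomposition of width max|bag| − 1 = 1, and hence tw(G) ≤ 1.

Yes; width 1.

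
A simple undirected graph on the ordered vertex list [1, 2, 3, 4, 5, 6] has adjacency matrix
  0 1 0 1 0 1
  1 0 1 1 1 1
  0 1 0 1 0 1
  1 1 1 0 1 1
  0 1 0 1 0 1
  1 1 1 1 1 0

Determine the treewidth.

A width-3 tree decomposition is:
Bags: B1 = {1, 2, 4, 6}  B2 = {2, 3, 4, 6}  B3 = {2, 4, 5, 6}
Tree: B1–B2, B1–B3
The largest bag has 4 vertices, giving width 3; this decomposition certifies tw(G) ≤ 3. Conversely, {1, 2, 4, 6} is a clique of size 4, and the vertices of any clique must share a bag in every tree decomposition; so some bag has ≥ 4 vertices and tw(G) ≥ 3. Combining the bounds, tw(G) = 3.

3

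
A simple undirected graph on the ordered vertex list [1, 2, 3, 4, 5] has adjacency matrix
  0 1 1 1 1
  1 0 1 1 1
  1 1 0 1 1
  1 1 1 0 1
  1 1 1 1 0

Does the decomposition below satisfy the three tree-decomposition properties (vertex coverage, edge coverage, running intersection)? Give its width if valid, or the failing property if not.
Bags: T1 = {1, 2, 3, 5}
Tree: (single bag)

No — vertex 4 appears in no bag.

A tree decomposition must satisfy three properties: every vertex lies in some bag; for every edge, both endpoints lie together in some bag; and for every vertex, the bags containing it form a connected subtree. Here vertex 4 appears in no bag, so the decomposition is invalid.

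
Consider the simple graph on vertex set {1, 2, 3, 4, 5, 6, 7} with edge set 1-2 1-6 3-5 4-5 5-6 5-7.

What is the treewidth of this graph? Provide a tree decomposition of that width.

The largest bag has 2 vertices, giving width 1; this decomposition certifies tw(G) ≤ 1. Any graph with an edge has treewidth ≥ 1, and G has the edge 6–5. Hence tw(G) = 1 exactly.

Treewidth 1.
One such decomposition:
Bags: B1 = {5, 6}  B2 = {1, 6}  B3 = {4, 5}  B4 = {5, 7}  B5 = {3, 5}  B6 = {1, 2}
Tree: B1–B2, B1–B3, B3–B4, B3–B5, B2–B6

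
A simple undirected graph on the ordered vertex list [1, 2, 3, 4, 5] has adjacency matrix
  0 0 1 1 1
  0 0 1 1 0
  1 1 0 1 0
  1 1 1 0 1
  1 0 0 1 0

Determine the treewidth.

A width-2 tree decomposition is:
Bags: B1 = {1, 3, 4}  B2 = {1, 4, 5}  B3 = {2, 3, 4}
Tree: B1–B2, B1–B3
Each bag holds 3 vertices, so the decomposition has width 2, which upper-bounds the treewidth. For the lower bound, the 3 vertices {1, 3, 4} are pairwise adjacent, and any tree decomposition puts a clique entirely inside one bag — forcing width ≥ 2. Therefore the treewidth is 2.

2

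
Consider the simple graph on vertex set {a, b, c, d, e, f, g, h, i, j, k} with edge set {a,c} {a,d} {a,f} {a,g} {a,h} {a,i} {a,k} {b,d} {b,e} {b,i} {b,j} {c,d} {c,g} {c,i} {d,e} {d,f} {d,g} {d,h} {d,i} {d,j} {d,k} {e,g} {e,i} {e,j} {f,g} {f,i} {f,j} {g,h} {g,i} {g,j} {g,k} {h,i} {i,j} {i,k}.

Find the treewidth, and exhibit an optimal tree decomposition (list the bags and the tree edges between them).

Treewidth 4.
One optimal decomposition is:
Bags: B1 = {a, d, f, g, i}  B2 = {d, f, g, i, j}  B3 = {a, c, d, g, i}  B4 = {d, e, g, i, j}  B5 = {b, d, e, i, j}  B6 = {a, d, g, i, k}  B7 = {a, d, g, h, i}
Tree: B1–B2, B1–B3, B2–B4, B4–B5, B1–B6, B6–B7

Each bag holds 5 vertices, so the decomposition has width 4, which upper-bounds the treewidth. Conversely, {d, e, g, i, j} is a clique of size 5, and the vertices of any clique must share a bag in every tree decomposition; so some bag has ≥ 5 vertices and tw(G) ≥ 4. Therefore the treewidth is 4.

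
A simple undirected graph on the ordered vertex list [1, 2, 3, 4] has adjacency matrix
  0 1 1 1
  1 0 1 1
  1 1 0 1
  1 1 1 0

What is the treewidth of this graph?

3

A width-3 tree decomposition is:
Bags: B1 = {1, 2, 3, 4}
Tree: (single bag)
A single bag containing all 4 vertices is trivially a valid decomposition of width 3. On the other hand G contains the 4-clique {1, 2, 3, 4}. A clique must lie in a single bag of any decomposition, so no decomposition can have width below 3. Therefore the treewidth is 3.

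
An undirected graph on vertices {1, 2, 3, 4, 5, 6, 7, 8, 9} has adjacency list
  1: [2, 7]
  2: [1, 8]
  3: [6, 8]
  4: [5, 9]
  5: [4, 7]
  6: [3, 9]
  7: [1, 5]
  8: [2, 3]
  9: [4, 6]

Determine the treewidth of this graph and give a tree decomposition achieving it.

Every bag has size at most 3, so the width is 3 − 1 = 2 and tw(G) ≤ 2. The edges 9–6–3–8–2–1–7–5–4–9 form a cycle, so G is not a tree and its treewidth is at least 2. The upper and lower bounds meet at 2, so that is the treewidth.

Treewidth 2.
Bags: B1 = {3, 6, 9}  B2 = {3, 8, 9}  B3 = {2, 8, 9}  B4 = {1, 2, 9}  B5 = {1, 7, 9}  B6 = {5, 7, 9}  B7 = {4, 5, 9}
Tree: B1–B2, B2–B3, B3–B4, B4–B5, B5–B6, B6–B7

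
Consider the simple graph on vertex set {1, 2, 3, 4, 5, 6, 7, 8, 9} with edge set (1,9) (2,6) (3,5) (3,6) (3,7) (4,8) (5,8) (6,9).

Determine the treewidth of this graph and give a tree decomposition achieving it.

Treewidth 1.
One optimal decomposition is:
Bags: B1 = {3, 7}  B2 = {3, 6}  B3 = {3, 5}  B4 = {6, 9}  B5 = {5, 8}  B6 = {1, 9}  B7 = {4, 8}  B8 = {2, 6}
Tree: B1–B2, B2–B3, B2–B4, B3–B5, B4–B6, B5–B7, B2–B8

The largest bag has 2 vertices, giving width 1; this decomposition certifies tw(G) ≤ 1. G has an edge, so its treewidth is at least 1. Combining the bounds, tw(G) = 1.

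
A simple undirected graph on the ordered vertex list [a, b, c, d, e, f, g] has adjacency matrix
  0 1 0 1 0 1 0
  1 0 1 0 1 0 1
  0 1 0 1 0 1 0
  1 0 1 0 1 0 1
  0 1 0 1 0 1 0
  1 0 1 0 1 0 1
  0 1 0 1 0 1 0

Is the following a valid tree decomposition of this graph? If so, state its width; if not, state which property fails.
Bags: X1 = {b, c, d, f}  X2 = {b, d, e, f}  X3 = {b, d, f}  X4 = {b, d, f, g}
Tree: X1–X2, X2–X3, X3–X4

No — vertex a appears in no bag.

A tree decomposition must satisfy three properties: every vertex lies in some bag; for every edge, both endpoints lie together in some bag; and for every vertex, the bags containing it form a connected subtree. Here vertex a appears in no bag, so the decomposition is invalid.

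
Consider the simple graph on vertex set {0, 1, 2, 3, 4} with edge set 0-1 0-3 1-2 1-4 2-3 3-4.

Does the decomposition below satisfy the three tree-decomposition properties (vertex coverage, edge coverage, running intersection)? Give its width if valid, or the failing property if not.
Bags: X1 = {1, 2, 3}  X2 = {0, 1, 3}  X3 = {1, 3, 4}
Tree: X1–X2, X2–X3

Yes; width 2.

Checking the three conditions: (i) the bags cover all of {0, 1, 2, 3, 4}; (ii) for each edge, some bag contains both endpoints; (iii) the bags containing any fixed vertex form a subtree. All hold, so the decomposition is valid with width 3 − 1 = 2.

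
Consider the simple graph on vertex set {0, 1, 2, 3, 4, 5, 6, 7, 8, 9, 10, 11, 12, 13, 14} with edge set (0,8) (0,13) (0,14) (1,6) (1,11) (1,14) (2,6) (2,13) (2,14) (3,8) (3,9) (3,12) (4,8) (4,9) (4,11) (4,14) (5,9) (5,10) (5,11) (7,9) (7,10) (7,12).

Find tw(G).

3

A width-3 tree decomposition is:
Bags: B1 = {5, 7, 10, 12}  B2 = {5, 7, 9, 12}  B3 = {3, 5, 9, 12}  B4 = {3, 5, 9, 11}  B5 = {3, 4, 9, 11}  B6 = {3, 4, 8, 11}  B7 = {1, 4, 8, 11}  B8 = {1, 4, 8, 14}  B9 = {0, 1, 8, 14}  B10 = {0, 1, 6, 14}  B11 = {0, 2, 6, 14}  B12 = {0, 2, 6, 13}
Tree: B1–B2, B2–B3, B3–B4, B4–B5, B5–B6, B6–B7, B7–B8, B8–B9, B9–B10, B10–B11, B11–B12
The largest bag has 4 vertices, giving width 3; this decomposition certifies tw(G) ≤ 3. For the lower bound: the 4 vertex sets {7,10,12}, {5}, {9}, {3,4,8,11} are disjoint, each induces a connected subgraph, and every pair is joined by at least one edge of G. Contracting each set to a single vertex therefore yields K_{4} as a minor, and since treewidth is minor-monotone, tw(G) ≥ tw(K_{4}) = 3. The upper and lower bounds meet at 3, so that is the treewidth.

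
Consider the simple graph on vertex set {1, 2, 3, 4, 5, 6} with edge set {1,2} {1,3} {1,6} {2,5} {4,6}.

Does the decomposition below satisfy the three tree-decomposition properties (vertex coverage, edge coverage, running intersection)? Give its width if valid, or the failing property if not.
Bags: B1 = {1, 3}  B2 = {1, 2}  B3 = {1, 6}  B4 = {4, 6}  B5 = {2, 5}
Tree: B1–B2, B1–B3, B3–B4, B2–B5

Checking the three conditions: (i) the bags cover all of {1, 2, 3, 4, 5, 6}; (ii) for each edge, some bag contains both endpoints; (iii) the bags containing any fixed vertex form a subtree. All hold, so the decomposition is valid with width 2 − 1 = 1.

Yes; width 1.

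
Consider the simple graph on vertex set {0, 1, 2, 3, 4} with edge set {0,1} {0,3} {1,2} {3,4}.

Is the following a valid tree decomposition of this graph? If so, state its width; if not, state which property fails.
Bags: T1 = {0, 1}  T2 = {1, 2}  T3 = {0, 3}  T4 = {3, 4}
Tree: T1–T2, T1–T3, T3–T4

Yes; width 1.

Vertex coverage: the bags together contain {0, 1, 2, 3, 4}, the full vertex set. Edge coverage: each edge of G has both endpoints in at least one bag. Running intersection: for every vertex, the bags containing it form a connected subtree. All three properties hold, so this is a valid tree decomposition of width max|bag| − 1 = 1, and hence tw(G) ≤ 1.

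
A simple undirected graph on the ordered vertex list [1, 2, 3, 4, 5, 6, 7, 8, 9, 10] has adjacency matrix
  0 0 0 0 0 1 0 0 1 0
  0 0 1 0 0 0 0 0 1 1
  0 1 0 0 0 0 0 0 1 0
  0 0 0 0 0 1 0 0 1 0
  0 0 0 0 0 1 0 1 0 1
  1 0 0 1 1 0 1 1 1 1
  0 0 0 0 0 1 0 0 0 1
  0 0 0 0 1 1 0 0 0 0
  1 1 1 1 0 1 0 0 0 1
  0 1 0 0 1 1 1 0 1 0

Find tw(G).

2

A width-2 tree decomposition is:
Bags: B1 = {6, 9, 10}  B2 = {1, 6, 9}  B3 = {6, 7, 10}  B4 = {2, 9, 10}  B5 = {4, 6, 9}  B6 = {2, 3, 9}  B7 = {5, 6, 10}  B8 = {5, 6, 8}
Tree: B1–B2, B1–B3, B1–B4, B1–B5, B4–B6, B3–B7, B7–B8
The largest bag has 3 vertices, giving width 2; this decomposition certifies tw(G) ≤ 2. For the lower bound, the 3 vertices {2, 9, 10} are pairwise adjacent, and any tree decomposition puts a clique entirely inside one bag — forcing width ≥ 2. Combining the bounds, tw(G) = 2.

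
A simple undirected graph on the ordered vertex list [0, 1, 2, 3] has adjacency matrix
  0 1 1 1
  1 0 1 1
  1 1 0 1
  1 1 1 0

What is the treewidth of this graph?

A width-3 tree decomposition is:
Bags: B1 = {0, 1, 2, 3}
Tree: (single bag)
A single bag containing all 4 vertices is trivially a valid decomposition of width 3. For the lower bound, the 4 vertices {0, 1, 2, 3} are pairwise adjacent, and any tree decomposition puts a clique entirely inside one bag — forcing width ≥ 3. Hence tw(G) = 3 exactly.

3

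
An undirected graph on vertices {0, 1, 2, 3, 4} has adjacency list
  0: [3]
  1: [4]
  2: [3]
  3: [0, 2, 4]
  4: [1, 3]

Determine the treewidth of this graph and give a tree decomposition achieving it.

Treewidth 1.
Bags: B1 = {2, 3}  B2 = {3, 4}  B3 = {0, 3}  B4 = {1, 4}
Tree: B1–B2, B2–B3, B2–B4

Each bag holds 2 vertices, so the decomposition has width 1, which upper-bounds the treewidth. Any graph with an edge has treewidth ≥ 1, and G has the edge 2–3. Therefore the treewidth is 1.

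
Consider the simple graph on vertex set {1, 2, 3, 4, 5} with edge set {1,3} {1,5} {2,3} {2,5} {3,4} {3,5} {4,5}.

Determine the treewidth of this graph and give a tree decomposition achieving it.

Treewidth 2.
One optimal decomposition is:
Bags: B1 = {2, 3, 5}  B2 = {1, 3, 5}  B3 = {3, 4, 5}
Tree: B1–B2, B1–B3

The largest bag has 3 vertices, giving width 2; this decomposition certifies tw(G) ≤ 2. For the lower bound, the 3 vertices {1, 3, 5} are pairwise adjacent, and any tree decomposition puts a clique entirely inside one bag — forcing width ≥ 2. Hence tw(G) = 2 exactly.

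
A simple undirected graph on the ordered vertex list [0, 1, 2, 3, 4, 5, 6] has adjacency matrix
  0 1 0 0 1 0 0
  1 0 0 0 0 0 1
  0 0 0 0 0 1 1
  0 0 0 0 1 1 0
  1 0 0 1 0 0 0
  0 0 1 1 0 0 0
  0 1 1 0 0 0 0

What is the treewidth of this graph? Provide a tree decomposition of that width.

Treewidth 2.
One optimal decomposition is:
Bags: B1 = {0, 3, 4}  B2 = {0, 3, 5}  B3 = {0, 2, 5}  B4 = {0, 2, 6}  B5 = {0, 1, 6}
Tree: B1–B2, B2–B3, B3–B4, B4–B5

Each bag holds 3 vertices, so the decomposition has width 2, which upper-bounds the treewidth. Since 0–4–3–5–2–6–1–0 is a cycle in G, G is not acyclic. Forests are exactly the graphs of treewidth ≤ 1, so tw(G) ≥ 2. The upper and lower bounds meet at 2, so that is the treewidth.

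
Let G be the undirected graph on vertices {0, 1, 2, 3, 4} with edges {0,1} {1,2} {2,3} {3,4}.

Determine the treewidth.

1

A width-1 tree decomposition is:
Bags: B1 = {3, 4}  B2 = {2, 3}  B3 = {1, 2}  B4 = {0, 1}
Tree: B1–B2, B2–B3, B3–B4
Each bag holds 2 vertices, so the decomposition has width 1, which upper-bounds the treewidth. Any graph with an edge has treewidth ≥ 1, and G has the edge 4–3. Hence tw(G) = 1 exactly.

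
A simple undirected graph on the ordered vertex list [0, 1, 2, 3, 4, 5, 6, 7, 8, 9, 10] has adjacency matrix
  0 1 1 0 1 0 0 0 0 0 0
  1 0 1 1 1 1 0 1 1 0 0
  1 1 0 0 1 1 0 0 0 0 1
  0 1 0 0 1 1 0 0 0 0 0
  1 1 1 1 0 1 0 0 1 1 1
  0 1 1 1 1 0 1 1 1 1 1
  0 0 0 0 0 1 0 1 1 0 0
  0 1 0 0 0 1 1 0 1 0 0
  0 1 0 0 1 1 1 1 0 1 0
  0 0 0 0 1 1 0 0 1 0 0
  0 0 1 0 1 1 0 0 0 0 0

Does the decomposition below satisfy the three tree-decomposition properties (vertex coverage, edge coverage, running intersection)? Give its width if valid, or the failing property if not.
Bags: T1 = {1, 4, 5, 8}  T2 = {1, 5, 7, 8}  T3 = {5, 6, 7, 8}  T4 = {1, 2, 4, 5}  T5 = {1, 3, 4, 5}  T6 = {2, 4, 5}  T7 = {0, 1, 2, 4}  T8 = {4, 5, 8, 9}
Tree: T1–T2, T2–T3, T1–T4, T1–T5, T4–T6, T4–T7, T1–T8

A tree decomposition must satisfy three properties: every vertex lies in some bag; for every edge, both endpoints lie together in some bag; and for every vertex, the bags containing it form a connected subtree. Here vertex 10 appears in no bag, so the decomposition is invalid.

No — vertex 10 appears in no bag.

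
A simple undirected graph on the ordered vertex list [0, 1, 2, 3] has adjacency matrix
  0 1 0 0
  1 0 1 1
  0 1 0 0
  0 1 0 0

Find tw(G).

1

A width-1 tree decomposition is:
Bags: B1 = {1, 3}  B2 = {0, 1}  B3 = {1, 2}
Tree: B1–B2, B2–B3
Each bag holds 2 vertices, so the decomposition has width 1, which upper-bounds the treewidth. Since G has at least one edge (e.g. 3–1), it is not an edgeless graph, so tw(G) ≥ 1. Hence tw(G) = 1 exactly.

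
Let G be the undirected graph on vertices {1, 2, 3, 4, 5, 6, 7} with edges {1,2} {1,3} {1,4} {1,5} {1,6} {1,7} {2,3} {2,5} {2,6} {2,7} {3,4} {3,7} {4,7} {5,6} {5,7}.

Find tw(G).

3

A width-3 tree decomposition is:
Bags: B1 = {1, 2, 5, 7}  B2 = {1, 2, 3, 7}  B3 = {1, 3, 4, 7}  B4 = {1, 2, 5, 6}
Tree: B1–B2, B2–B3, B1–B4
Each bag holds 4 vertices, so the decomposition has width 3, which upper-bounds the treewidth. Conversely, {1, 2, 3, 7} is a clique of size 4, and the vertices of any clique must share a bag in every tree decomposition; so some bag has ≥ 4 vertices and tw(G) ≥ 3. Hence tw(G) = 3 exactly.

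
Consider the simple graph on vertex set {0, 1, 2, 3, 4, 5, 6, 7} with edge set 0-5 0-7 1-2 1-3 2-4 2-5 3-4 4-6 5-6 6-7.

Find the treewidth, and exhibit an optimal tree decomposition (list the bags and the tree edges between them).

The largest bag has 3 vertices, giving width 2; this decomposition certifies tw(G) ≤ 2. Since 7–0–5–6–7 is a cycle in G, G is not acyclic. Forests are exactly the graphs of treewidth ≤ 1, so tw(G) ≥ 2. Hence tw(G) = 2 exactly.

Treewidth 2.
One optimal decomposition is:
Bags: B1 = {0, 6, 7}  B2 = {0, 5, 6}  B3 = {4, 5, 6}  B4 = {2, 4, 5}  B5 = {2, 3, 4}  B6 = {1, 2, 3}
Tree: B1–B2, B2–B3, B3–B4, B4–B5, B5–B6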